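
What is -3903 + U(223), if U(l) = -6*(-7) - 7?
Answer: -3868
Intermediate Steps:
U(l) = 35 (U(l) = 42 - 7 = 35)
-3903 + U(223) = -3903 + 35 = -3868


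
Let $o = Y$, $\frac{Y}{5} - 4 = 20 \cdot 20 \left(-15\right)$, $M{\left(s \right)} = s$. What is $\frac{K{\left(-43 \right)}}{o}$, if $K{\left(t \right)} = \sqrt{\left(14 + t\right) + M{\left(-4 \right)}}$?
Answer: $- \frac{i \sqrt{33}}{29980} \approx - 0.00019161 i$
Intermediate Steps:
$Y = -29980$ ($Y = 20 + 5 \cdot 20 \cdot 20 \left(-15\right) = 20 + 5 \cdot 400 \left(-15\right) = 20 + 5 \left(-6000\right) = 20 - 30000 = -29980$)
$o = -29980$
$K{\left(t \right)} = \sqrt{10 + t}$ ($K{\left(t \right)} = \sqrt{\left(14 + t\right) - 4} = \sqrt{10 + t}$)
$\frac{K{\left(-43 \right)}}{o} = \frac{\sqrt{10 - 43}}{-29980} = \sqrt{-33} \left(- \frac{1}{29980}\right) = i \sqrt{33} \left(- \frac{1}{29980}\right) = - \frac{i \sqrt{33}}{29980}$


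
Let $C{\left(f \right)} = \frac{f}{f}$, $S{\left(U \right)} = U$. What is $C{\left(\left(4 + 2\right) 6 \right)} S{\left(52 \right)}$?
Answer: $52$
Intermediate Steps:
$C{\left(f \right)} = 1$
$C{\left(\left(4 + 2\right) 6 \right)} S{\left(52 \right)} = 1 \cdot 52 = 52$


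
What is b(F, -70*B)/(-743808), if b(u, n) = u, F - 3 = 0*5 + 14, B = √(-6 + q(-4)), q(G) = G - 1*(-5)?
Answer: -17/743808 ≈ -2.2855e-5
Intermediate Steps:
q(G) = 5 + G (q(G) = G + 5 = 5 + G)
B = I*√5 (B = √(-6 + (5 - 4)) = √(-6 + 1) = √(-5) = I*√5 ≈ 2.2361*I)
F = 17 (F = 3 + (0*5 + 14) = 3 + (0 + 14) = 3 + 14 = 17)
b(F, -70*B)/(-743808) = 17/(-743808) = 17*(-1/743808) = -17/743808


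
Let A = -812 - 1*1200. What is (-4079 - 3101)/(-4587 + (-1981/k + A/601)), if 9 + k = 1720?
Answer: 738327298/472149567 ≈ 1.5638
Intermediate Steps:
k = 1711 (k = -9 + 1720 = 1711)
A = -2012 (A = -812 - 1200 = -2012)
(-4079 - 3101)/(-4587 + (-1981/k + A/601)) = (-4079 - 3101)/(-4587 + (-1981/1711 - 2012/601)) = -7180/(-4587 + (-1981*1/1711 - 2012*1/601)) = -7180/(-4587 + (-1981/1711 - 2012/601)) = -7180/(-4587 - 4633113/1028311) = -7180/(-4721495670/1028311) = -7180*(-1028311/4721495670) = 738327298/472149567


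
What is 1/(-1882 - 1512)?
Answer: -1/3394 ≈ -0.00029464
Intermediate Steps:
1/(-1882 - 1512) = 1/(-3394) = -1/3394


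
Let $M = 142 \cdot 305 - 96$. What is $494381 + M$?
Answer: $537595$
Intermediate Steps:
$M = 43214$ ($M = 43310 - 96 = 43214$)
$494381 + M = 494381 + 43214 = 537595$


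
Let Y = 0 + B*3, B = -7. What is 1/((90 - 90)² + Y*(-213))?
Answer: 1/4473 ≈ 0.00022356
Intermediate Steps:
Y = -21 (Y = 0 - 7*3 = 0 - 21 = -21)
1/((90 - 90)² + Y*(-213)) = 1/((90 - 90)² - 21*(-213)) = 1/(0² + 4473) = 1/(0 + 4473) = 1/4473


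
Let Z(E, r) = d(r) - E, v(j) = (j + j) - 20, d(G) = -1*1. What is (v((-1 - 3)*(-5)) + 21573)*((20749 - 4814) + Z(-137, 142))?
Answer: 347021103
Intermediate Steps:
d(G) = -1
v(j) = -20 + 2*j (v(j) = 2*j - 20 = -20 + 2*j)
Z(E, r) = -1 - E
(v((-1 - 3)*(-5)) + 21573)*((20749 - 4814) + Z(-137, 142)) = ((-20 + 2*((-1 - 3)*(-5))) + 21573)*((20749 - 4814) + (-1 - 1*(-137))) = ((-20 + 2*(-4*(-5))) + 21573)*(15935 + (-1 + 137)) = ((-20 + 2*20) + 21573)*(15935 + 136) = ((-20 + 40) + 21573)*16071 = (20 + 21573)*16071 = 21593*16071 = 347021103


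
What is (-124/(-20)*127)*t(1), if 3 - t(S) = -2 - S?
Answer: 23622/5 ≈ 4724.4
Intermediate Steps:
t(S) = 5 + S (t(S) = 3 - (-2 - S) = 3 + (2 + S) = 5 + S)
(-124/(-20)*127)*t(1) = (-124/(-20)*127)*(5 + 1) = (-124*(-1/20)*127)*6 = ((31/5)*127)*6 = (3937/5)*6 = 23622/5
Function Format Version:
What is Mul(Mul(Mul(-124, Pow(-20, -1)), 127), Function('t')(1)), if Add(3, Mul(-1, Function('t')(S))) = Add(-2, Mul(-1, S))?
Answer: Rational(23622, 5) ≈ 4724.4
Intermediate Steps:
Function('t')(S) = Add(5, S) (Function('t')(S) = Add(3, Mul(-1, Add(-2, Mul(-1, S)))) = Add(3, Add(2, S)) = Add(5, S))
Mul(Mul(Mul(-124, Pow(-20, -1)), 127), Function('t')(1)) = Mul(Mul(Mul(-124, Pow(-20, -1)), 127), Add(5, 1)) = Mul(Mul(Mul(-124, Rational(-1, 20)), 127), 6) = Mul(Mul(Rational(31, 5), 127), 6) = Mul(Rational(3937, 5), 6) = Rational(23622, 5)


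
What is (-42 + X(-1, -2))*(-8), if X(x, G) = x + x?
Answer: 352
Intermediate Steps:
X(x, G) = 2*x
(-42 + X(-1, -2))*(-8) = (-42 + 2*(-1))*(-8) = (-42 - 2)*(-8) = -44*(-8) = 352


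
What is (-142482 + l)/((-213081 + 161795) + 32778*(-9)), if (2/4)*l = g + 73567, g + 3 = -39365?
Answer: 18521/86572 ≈ 0.21394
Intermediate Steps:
g = -39368 (g = -3 - 39365 = -39368)
l = 68398 (l = 2*(-39368 + 73567) = 2*34199 = 68398)
(-142482 + l)/((-213081 + 161795) + 32778*(-9)) = (-142482 + 68398)/((-213081 + 161795) + 32778*(-9)) = -74084/(-51286 - 295002) = -74084/(-346288) = -74084*(-1/346288) = 18521/86572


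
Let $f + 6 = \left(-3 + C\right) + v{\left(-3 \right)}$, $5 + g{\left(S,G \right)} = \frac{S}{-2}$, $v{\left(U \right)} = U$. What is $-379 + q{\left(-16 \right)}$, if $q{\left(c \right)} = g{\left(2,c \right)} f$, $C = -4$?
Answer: $-283$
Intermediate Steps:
$g{\left(S,G \right)} = -5 - \frac{S}{2}$ ($g{\left(S,G \right)} = -5 + \frac{S}{-2} = -5 + S \left(- \frac{1}{2}\right) = -5 - \frac{S}{2}$)
$f = -16$ ($f = -6 - 10 = -16$)
$q{\left(c \right)} = 96$ ($q{\left(c \right)} = \left(-5 - 1\right) \left(-16\right) = \left(-6\right) \left(-16\right) = 96$)
$-379 + q{\left(-16 \right)} = -379 + 96 = -283$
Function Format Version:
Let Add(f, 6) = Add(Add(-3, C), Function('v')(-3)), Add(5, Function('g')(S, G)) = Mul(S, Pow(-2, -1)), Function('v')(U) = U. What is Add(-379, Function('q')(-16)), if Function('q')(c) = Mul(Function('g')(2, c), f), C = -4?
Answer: -283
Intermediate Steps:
Function('g')(S, G) = Add(-5, Mul(Rational(-1, 2), S)) (Function('g')(S, G) = Add(-5, Mul(S, Pow(-2, -1))) = Add(-5, Mul(S, Rational(-1, 2))) = Add(-5, Mul(Rational(-1, 2), S)))
f = -16 (f = Add(-6, Add(Add(-3, -4), -3)) = Add(-6, Add(-7, -3)) = Add(-6, -10) = -16)
Function('q')(c) = 96 (Function('q')(c) = Mul(Add(-5, Mul(Rational(-1, 2), 2)), -16) = Mul(Add(-5, -1), -16) = Mul(-6, -16) = 96)
Add(-379, Function('q')(-16)) = Add(-379, 96) = -283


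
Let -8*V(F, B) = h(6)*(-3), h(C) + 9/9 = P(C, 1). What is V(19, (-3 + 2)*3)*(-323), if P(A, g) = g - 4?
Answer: 969/2 ≈ 484.50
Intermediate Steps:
P(A, g) = -4 + g
h(C) = -4 (h(C) = -1 + (-4 + 1) = -1 - 3 = -4)
V(F, B) = -3/2 (V(F, B) = -(-1)*(-3)/2 = -⅛*12 = -3/2)
V(19, (-3 + 2)*3)*(-323) = -3/2*(-323) = 969/2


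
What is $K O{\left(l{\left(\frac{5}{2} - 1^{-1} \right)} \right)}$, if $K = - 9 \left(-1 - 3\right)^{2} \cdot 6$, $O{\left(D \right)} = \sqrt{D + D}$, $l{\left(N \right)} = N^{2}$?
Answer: $- 1296 \sqrt{2} \approx -1832.8$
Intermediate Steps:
$O{\left(D \right)} = \sqrt{2} \sqrt{D}$ ($O{\left(D \right)} = \sqrt{2 D} = \sqrt{2} \sqrt{D}$)
$K = -864$ ($K = - 9 \left(-4\right)^{2} \cdot 6 = - 9 \cdot 16 \cdot 6 = \left(-9\right) 96 = -864$)
$K O{\left(l{\left(\frac{5}{2} - 1^{-1} \right)} \right)} = - 864 \sqrt{2} \sqrt{\left(\frac{5}{2} - 1^{-1}\right)^{2}} = - 864 \sqrt{2} \sqrt{\left(5 \cdot \frac{1}{2} - 1\right)^{2}} = - 864 \sqrt{2} \sqrt{\left(\frac{5}{2} - 1\right)^{2}} = - 864 \sqrt{2} \sqrt{\left(\frac{3}{2}\right)^{2}} = - 864 \sqrt{2} \sqrt{\frac{9}{4}} = - 864 \sqrt{2} \cdot \frac{3}{2} = - 864 \frac{3 \sqrt{2}}{2} = - 1296 \sqrt{2}$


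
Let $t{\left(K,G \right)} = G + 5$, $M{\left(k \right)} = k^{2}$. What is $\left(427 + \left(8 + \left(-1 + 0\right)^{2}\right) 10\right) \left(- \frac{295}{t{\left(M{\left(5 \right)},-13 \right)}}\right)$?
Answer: $\frac{152515}{8} \approx 19064.0$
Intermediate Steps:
$t{\left(K,G \right)} = 5 + G$
$\left(427 + \left(8 + \left(-1 + 0\right)^{2}\right) 10\right) \left(- \frac{295}{t{\left(M{\left(5 \right)},-13 \right)}}\right) = \left(427 + \left(8 + \left(-1 + 0\right)^{2}\right) 10\right) \left(- \frac{295}{5 - 13}\right) = \left(427 + \left(8 + \left(-1\right)^{2}\right) 10\right) \left(- \frac{295}{-8}\right) = \left(427 + \left(8 + 1\right) 10\right) \left(\left(-295\right) \left(- \frac{1}{8}\right)\right) = \left(427 + 9 \cdot 10\right) \frac{295}{8} = \left(427 + 90\right) \frac{295}{8} = 517 \cdot \frac{295}{8} = \frac{152515}{8}$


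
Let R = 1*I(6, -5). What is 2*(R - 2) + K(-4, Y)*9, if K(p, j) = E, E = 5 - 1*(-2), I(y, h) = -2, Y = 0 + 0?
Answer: 55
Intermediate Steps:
Y = 0
E = 7 (E = 5 + 2 = 7)
K(p, j) = 7
R = -2 (R = 1*(-2) = -2)
2*(R - 2) + K(-4, Y)*9 = 2*(-2 - 2) + 7*9 = 2*(-4) + 63 = -8 + 63 = 55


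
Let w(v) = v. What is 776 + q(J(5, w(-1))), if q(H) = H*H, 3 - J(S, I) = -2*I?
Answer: 777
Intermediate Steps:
J(S, I) = 3 + 2*I (J(S, I) = 3 - (-2)*I = 3 + 2*I)
q(H) = H**2
776 + q(J(5, w(-1))) = 776 + (3 + 2*(-1))**2 = 776 + (3 - 2)**2 = 776 + 1**2 = 776 + 1 = 777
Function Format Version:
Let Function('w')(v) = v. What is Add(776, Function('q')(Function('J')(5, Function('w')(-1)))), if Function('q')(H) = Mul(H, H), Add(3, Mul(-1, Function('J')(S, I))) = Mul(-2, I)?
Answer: 777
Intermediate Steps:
Function('J')(S, I) = Add(3, Mul(2, I)) (Function('J')(S, I) = Add(3, Mul(-1, Mul(-2, I))) = Add(3, Mul(2, I)))
Function('q')(H) = Pow(H, 2)
Add(776, Function('q')(Function('J')(5, Function('w')(-1)))) = Add(776, Pow(Add(3, Mul(2, -1)), 2)) = Add(776, Pow(Add(3, -2), 2)) = Add(776, Pow(1, 2)) = Add(776, 1) = 777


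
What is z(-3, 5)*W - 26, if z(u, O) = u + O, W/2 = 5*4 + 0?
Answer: 54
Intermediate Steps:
W = 40 (W = 2*(5*4 + 0) = 2*(20 + 0) = 2*20 = 40)
z(u, O) = O + u
z(-3, 5)*W - 26 = (5 - 3)*40 - 26 = 2*40 - 26 = 80 - 26 = 54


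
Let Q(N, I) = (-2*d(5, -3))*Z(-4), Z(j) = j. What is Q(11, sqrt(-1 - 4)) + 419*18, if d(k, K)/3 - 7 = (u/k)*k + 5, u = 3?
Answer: 7902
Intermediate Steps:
d(k, K) = 45 (d(k, K) = 21 + 3*((3/k)*k + 5) = 21 + 3*(3 + 5) = 21 + 3*8 = 21 + 24 = 45)
Q(N, I) = 360 (Q(N, I) = -2*45*(-4) = -90*(-4) = 360)
Q(11, sqrt(-1 - 4)) + 419*18 = 360 + 419*18 = 360 + 7542 = 7902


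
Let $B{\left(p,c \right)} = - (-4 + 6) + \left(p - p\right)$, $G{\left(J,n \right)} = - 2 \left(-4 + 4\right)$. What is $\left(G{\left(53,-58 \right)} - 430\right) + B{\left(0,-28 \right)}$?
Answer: $-432$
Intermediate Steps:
$G{\left(J,n \right)} = 0$ ($G{\left(J,n \right)} = \left(-2\right) 0 = 0$)
$B{\left(p,c \right)} = -2$ ($B{\left(p,c \right)} = \left(-1\right) 2 + 0 = -2 + 0 = -2$)
$\left(G{\left(53,-58 \right)} - 430\right) + B{\left(0,-28 \right)} = \left(0 - 430\right) - 2 = -430 - 2 = -432$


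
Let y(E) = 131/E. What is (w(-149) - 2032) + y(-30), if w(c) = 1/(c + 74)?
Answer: -101819/50 ≈ -2036.4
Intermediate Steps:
w(c) = 1/(74 + c)
(w(-149) - 2032) + y(-30) = (1/(74 - 149) - 2032) + 131/(-30) = (1/(-75) - 2032) + 131*(-1/30) = (-1/75 - 2032) - 131/30 = -152401/75 - 131/30 = -101819/50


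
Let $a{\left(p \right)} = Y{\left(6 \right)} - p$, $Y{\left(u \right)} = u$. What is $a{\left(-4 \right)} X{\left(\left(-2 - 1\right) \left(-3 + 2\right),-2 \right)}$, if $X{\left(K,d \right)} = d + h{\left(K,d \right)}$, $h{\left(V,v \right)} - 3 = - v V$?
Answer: $70$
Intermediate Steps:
$h{\left(V,v \right)} = 3 - V v$ ($h{\left(V,v \right)} = 3 + - v V = 3 - V v$)
$a{\left(p \right)} = 6 - p$
$X{\left(K,d \right)} = 3 + d - K d$ ($X{\left(K,d \right)} = d - \left(-3 + K d\right) = 3 + d - K d$)
$a{\left(-4 \right)} X{\left(\left(-2 - 1\right) \left(-3 + 2\right),-2 \right)} = \left(6 - -4\right) \left(3 - 2 - \left(-2 - 1\right) \left(-3 + 2\right) \left(-2\right)\right) = \left(6 + 4\right) \left(3 - 2 - \left(-3\right) \left(-1\right) \left(-2\right)\right) = 10 \left(3 - 2 - 3 \left(-2\right)\right) = 10 \left(3 - 2 + 6\right) = 10 \cdot 7 = 70$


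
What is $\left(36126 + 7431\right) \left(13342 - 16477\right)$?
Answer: $-136551195$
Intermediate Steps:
$\left(36126 + 7431\right) \left(13342 - 16477\right) = 43557 \left(-3135\right) = -136551195$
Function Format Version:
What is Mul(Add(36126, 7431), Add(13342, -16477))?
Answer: -136551195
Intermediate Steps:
Mul(Add(36126, 7431), Add(13342, -16477)) = Mul(43557, -3135) = -136551195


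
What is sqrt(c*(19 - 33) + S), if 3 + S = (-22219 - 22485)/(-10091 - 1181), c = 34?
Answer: I*sqrt(943076107)/1409 ≈ 21.795*I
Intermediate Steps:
S = 1361/1409 (S = -3 + (-22219 - 22485)/(-10091 - 1181) = -3 - 44704/(-11272) = -3 - 44704*(-1/11272) = -3 + 5588/1409 = 1361/1409 ≈ 0.96593)
sqrt(c*(19 - 33) + S) = sqrt(34*(19 - 33) + 1361/1409) = sqrt(34*(-14) + 1361/1409) = sqrt(-476 + 1361/1409) = sqrt(-669323/1409) = I*sqrt(943076107)/1409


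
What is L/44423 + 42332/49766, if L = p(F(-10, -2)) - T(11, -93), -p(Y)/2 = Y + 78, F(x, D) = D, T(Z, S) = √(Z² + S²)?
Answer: 936475002/1105377509 - √8770/44423 ≈ 0.84509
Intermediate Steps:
T(Z, S) = √(S² + Z²)
p(Y) = -156 - 2*Y (p(Y) = -2*(Y + 78) = -2*(78 + Y) = -156 - 2*Y)
L = -152 - √8770 (L = (-156 - 2*(-2)) - √((-93)² + 11²) = (-156 + 4) - √(8649 + 121) = -152 - √8770 ≈ -245.65)
L/44423 + 42332/49766 = (-152 - √8770)/44423 + 42332/49766 = (-152 - √8770)*(1/44423) + 42332*(1/49766) = (-152/44423 - √8770/44423) + 21166/24883 = 936475002/1105377509 - √8770/44423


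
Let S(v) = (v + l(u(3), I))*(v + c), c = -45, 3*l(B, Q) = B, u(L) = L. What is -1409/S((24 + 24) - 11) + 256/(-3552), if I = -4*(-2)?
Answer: 153967/33744 ≈ 4.5628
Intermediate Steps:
I = 8
l(B, Q) = B/3
S(v) = (1 + v)*(-45 + v) (S(v) = (v + (⅓)*3)*(v - 45) = (v + 1)*(-45 + v) = (1 + v)*(-45 + v))
-1409/S((24 + 24) - 11) + 256/(-3552) = -1409/(-45 + ((24 + 24) - 11)² - 44*((24 + 24) - 11)) + 256/(-3552) = -1409/(-45 + (48 - 11)² - 44*(48 - 11)) + 256*(-1/3552) = -1409/(-45 + 37² - 44*37) - 8/111 = -1409/(-45 + 1369 - 1628) - 8/111 = -1409/(-304) - 8/111 = -1409*(-1/304) - 8/111 = 1409/304 - 8/111 = 153967/33744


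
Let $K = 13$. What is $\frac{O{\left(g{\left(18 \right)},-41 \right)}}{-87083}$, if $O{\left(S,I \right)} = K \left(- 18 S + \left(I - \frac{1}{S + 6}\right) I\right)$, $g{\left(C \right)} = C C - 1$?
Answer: $\frac{17676308}{28650307} \approx 0.61697$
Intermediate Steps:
$g{\left(C \right)} = -1 + C^{2}$ ($g{\left(C \right)} = C^{2} - 1 = -1 + C^{2}$)
$O{\left(S,I \right)} = - 234 S + 13 I \left(I - \frac{1}{6 + S}\right)$ ($O{\left(S,I \right)} = 13 \left(- 18 S + \left(I - \frac{1}{S + 6}\right) I\right) = 13 \left(- 18 S + \left(I - \frac{1}{6 + S}\right) I\right) = 13 \left(- 18 S + I \left(I - \frac{1}{6 + S}\right)\right) = - 234 S + 13 I \left(I - \frac{1}{6 + S}\right)$)
$\frac{O{\left(g{\left(18 \right)},-41 \right)}}{-87083} = \frac{13 \frac{1}{6 - \left(1 - 18^{2}\right)} \left(\left(-1\right) \left(-41\right) - 108 \left(-1 + 18^{2}\right) - 18 \left(-1 + 18^{2}\right)^{2} + 6 \left(-41\right)^{2} + \left(-1 + 18^{2}\right) \left(-41\right)^{2}\right)}{-87083} = \frac{13 \left(41 - 108 \left(-1 + 324\right) - 18 \left(-1 + 324\right)^{2} + 6 \cdot 1681 + \left(-1 + 324\right) 1681\right)}{6 + \left(-1 + 324\right)} \left(- \frac{1}{87083}\right) = \frac{13 \left(41 - 34884 - 18 \cdot 323^{2} + 10086 + 323 \cdot 1681\right)}{6 + 323} \left(- \frac{1}{87083}\right) = \frac{13 \left(41 - 34884 - 1877922 + 10086 + 542963\right)}{329} \left(- \frac{1}{87083}\right) = 13 \cdot \frac{1}{329} \left(41 - 34884 - 1877922 + 10086 + 542963\right) \left(- \frac{1}{87083}\right) = 13 \cdot \frac{1}{329} \left(-1359716\right) \left(- \frac{1}{87083}\right) = \left(- \frac{17676308}{329}\right) \left(- \frac{1}{87083}\right) = \frac{17676308}{28650307}$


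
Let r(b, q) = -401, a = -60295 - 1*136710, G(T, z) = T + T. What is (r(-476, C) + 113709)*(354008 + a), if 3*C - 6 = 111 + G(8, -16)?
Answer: 17789695924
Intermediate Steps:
G(T, z) = 2*T
a = -197005 (a = -60295 - 136710 = -197005)
C = 133/3 (C = 2 + (111 + 2*8)/3 = 2 + (111 + 16)/3 = 2 + (⅓)*127 = 2 + 127/3 = 133/3 ≈ 44.333)
(r(-476, C) + 113709)*(354008 + a) = (-401 + 113709)*(354008 - 197005) = 113308*157003 = 17789695924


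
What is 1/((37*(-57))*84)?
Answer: -1/177156 ≈ -5.6447e-6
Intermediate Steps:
1/((37*(-57))*84) = 1/(-2109*84) = 1/(-177156) = -1/177156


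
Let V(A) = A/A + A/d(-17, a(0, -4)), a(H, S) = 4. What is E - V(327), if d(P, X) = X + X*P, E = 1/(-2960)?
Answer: 48651/11840 ≈ 4.1090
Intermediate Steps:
E = -1/2960 ≈ -0.00033784
d(P, X) = X + P*X
V(A) = 1 - A/64 (V(A) = A/A + A/((4*(1 - 17))) = 1 + A/((4*(-16))) = 1 + A/(-64) = 1 + A*(-1/64) = 1 - A/64)
E - V(327) = -1/2960 - (1 - 1/64*327) = -1/2960 - (1 - 327/64) = -1/2960 - 1*(-263/64) = -1/2960 + 263/64 = 48651/11840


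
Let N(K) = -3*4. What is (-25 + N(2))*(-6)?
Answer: 222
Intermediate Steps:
N(K) = -12
(-25 + N(2))*(-6) = (-25 - 12)*(-6) = -37*(-6) = 222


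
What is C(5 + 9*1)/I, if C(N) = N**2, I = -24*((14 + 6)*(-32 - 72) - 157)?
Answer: 49/13422 ≈ 0.0036507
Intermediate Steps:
I = 53688 (I = -24*(20*(-104) - 157) = -24*(-2080 - 157) = -24*(-2237) = 53688)
C(5 + 9*1)/I = (5 + 9*1)**2/53688 = (5 + 9)**2*(1/53688) = 14**2*(1/53688) = 196*(1/53688) = 49/13422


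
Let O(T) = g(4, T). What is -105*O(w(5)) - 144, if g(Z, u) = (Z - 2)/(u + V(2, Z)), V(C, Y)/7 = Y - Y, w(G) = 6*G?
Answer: -151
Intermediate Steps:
V(C, Y) = 0 (V(C, Y) = 7*(Y - Y) = 7*0 = 0)
g(Z, u) = (-2 + Z)/u (g(Z, u) = (Z - 2)/(u + 0) = (-2 + Z)/u)
O(T) = 2/T (O(T) = (-2 + 4)/T = 2/T)
-105*O(w(5)) - 144 = -210/(6*5) - 144 = -210/30 - 144 = -105*1/15 - 144 = -7 - 144 = -151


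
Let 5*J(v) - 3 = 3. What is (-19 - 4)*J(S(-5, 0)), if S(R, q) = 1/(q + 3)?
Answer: -138/5 ≈ -27.600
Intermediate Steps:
S(R, q) = 1/(3 + q)
J(v) = 6/5 (J(v) = ⅗ + (⅕)*3 = ⅗ + ⅗ = 6/5)
(-19 - 4)*J(S(-5, 0)) = (-19 - 4)*(6/5) = -23*6/5 = -138/5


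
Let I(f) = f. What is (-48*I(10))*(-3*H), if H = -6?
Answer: -8640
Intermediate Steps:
(-48*I(10))*(-3*H) = (-48*10)*(-3*(-6)) = -480*18 = -8640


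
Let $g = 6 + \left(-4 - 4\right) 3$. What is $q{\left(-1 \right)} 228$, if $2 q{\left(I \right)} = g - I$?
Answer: $-1938$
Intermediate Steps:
$g = -18$ ($g = 6 - 24 = -18$)
$q{\left(I \right)} = -9 - \frac{I}{2}$ ($q{\left(I \right)} = \frac{-18 - I}{2} = -9 - \frac{I}{2}$)
$q{\left(-1 \right)} 228 = \left(-9 - - \frac{1}{2}\right) 228 = \left(-9 + \frac{1}{2}\right) 228 = \left(- \frac{17}{2}\right) 228 = -1938$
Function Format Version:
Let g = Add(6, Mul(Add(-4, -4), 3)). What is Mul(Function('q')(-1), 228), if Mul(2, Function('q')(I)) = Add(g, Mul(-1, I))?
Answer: -1938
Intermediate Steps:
g = -18 (g = Add(6, Mul(-8, 3)) = Add(6, -24) = -18)
Function('q')(I) = Add(-9, Mul(Rational(-1, 2), I)) (Function('q')(I) = Mul(Rational(1, 2), Add(-18, Mul(-1, I))) = Add(-9, Mul(Rational(-1, 2), I)))
Mul(Function('q')(-1), 228) = Mul(Add(-9, Mul(Rational(-1, 2), -1)), 228) = Mul(Add(-9, Rational(1, 2)), 228) = Mul(Rational(-17, 2), 228) = -1938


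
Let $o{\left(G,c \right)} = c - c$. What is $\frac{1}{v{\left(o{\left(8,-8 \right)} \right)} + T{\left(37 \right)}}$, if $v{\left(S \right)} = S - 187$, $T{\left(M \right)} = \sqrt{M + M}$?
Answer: $- \frac{187}{34895} - \frac{\sqrt{74}}{34895} \approx -0.0056055$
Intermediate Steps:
$o{\left(G,c \right)} = 0$
$T{\left(M \right)} = \sqrt{2} \sqrt{M}$ ($T{\left(M \right)} = \sqrt{2 M} = \sqrt{2} \sqrt{M}$)
$v{\left(S \right)} = -187 + S$
$\frac{1}{v{\left(o{\left(8,-8 \right)} \right)} + T{\left(37 \right)}} = \frac{1}{\left(-187 + 0\right) + \sqrt{2} \sqrt{37}} = \frac{1}{-187 + \sqrt{74}}$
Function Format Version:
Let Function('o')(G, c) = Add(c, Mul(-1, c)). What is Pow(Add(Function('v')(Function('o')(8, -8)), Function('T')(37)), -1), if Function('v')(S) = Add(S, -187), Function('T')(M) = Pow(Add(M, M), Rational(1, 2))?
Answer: Add(Rational(-187, 34895), Mul(Rational(-1, 34895), Pow(74, Rational(1, 2)))) ≈ -0.0056055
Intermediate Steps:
Function('o')(G, c) = 0
Function('T')(M) = Mul(Pow(2, Rational(1, 2)), Pow(M, Rational(1, 2))) (Function('T')(M) = Pow(Mul(2, M), Rational(1, 2)) = Mul(Pow(2, Rational(1, 2)), Pow(M, Rational(1, 2))))
Function('v')(S) = Add(-187, S)
Pow(Add(Function('v')(Function('o')(8, -8)), Function('T')(37)), -1) = Pow(Add(Add(-187, 0), Mul(Pow(2, Rational(1, 2)), Pow(37, Rational(1, 2)))), -1) = Pow(Add(-187, Pow(74, Rational(1, 2))), -1)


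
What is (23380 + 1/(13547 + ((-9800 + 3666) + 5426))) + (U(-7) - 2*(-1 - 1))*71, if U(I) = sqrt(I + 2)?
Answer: 303822097/12839 + 71*I*sqrt(5) ≈ 23664.0 + 158.76*I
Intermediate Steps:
U(I) = sqrt(2 + I)
(23380 + 1/(13547 + ((-9800 + 3666) + 5426))) + (U(-7) - 2*(-1 - 1))*71 = (23380 + 1/(13547 + ((-9800 + 3666) + 5426))) + (sqrt(2 - 7) - 2*(-1 - 1))*71 = (23380 + 1/(13547 + (-6134 + 5426))) + (sqrt(-5) - 2*(-2))*71 = (23380 + 1/(13547 - 708)) + (I*sqrt(5) + 4)*71 = (23380 + 1/12839) + (4 + I*sqrt(5))*71 = (23380 + 1/12839) + (284 + 71*I*sqrt(5)) = 300175821/12839 + (284 + 71*I*sqrt(5)) = 303822097/12839 + 71*I*sqrt(5)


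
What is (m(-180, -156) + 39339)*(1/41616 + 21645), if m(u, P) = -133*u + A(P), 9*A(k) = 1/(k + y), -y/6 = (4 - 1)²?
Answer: 107730663197138189/78654240 ≈ 1.3697e+9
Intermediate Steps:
y = -54 (y = -6*(4 - 1)² = -6*3² = -6*9 = -54)
A(k) = 1/(9*(-54 + k)) (A(k) = 1/(9*(k - 54)) = 1/(9*(-54 + k)))
m(u, P) = -133*u + 1/(9*(-54 + P))
(m(-180, -156) + 39339)*(1/41616 + 21645) = ((1 - 1197*(-180)*(-54 - 156))/(9*(-54 - 156)) + 39339)*(1/41616 + 21645) = ((⅑)*(1 - 1197*(-180)*(-210))/(-210) + 39339)*(1/41616 + 21645) = ((⅑)*(-1/210)*(1 - 45246600) + 39339)*(900778321/41616) = ((⅑)*(-1/210)*(-45246599) + 39339)*(900778321/41616) = (45246599/1890 + 39339)*(900778321/41616) = (119597309/1890)*(900778321/41616) = 107730663197138189/78654240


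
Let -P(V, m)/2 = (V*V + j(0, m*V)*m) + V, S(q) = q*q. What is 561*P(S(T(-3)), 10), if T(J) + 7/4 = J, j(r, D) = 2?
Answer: -79222737/128 ≈ -6.1893e+5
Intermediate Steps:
T(J) = -7/4 + J
S(q) = q**2
P(V, m) = -4*m - 2*V - 2*V**2 (P(V, m) = -2*((V*V + 2*m) + V) = -2*((V**2 + 2*m) + V) = -2*(V + V**2 + 2*m) = -4*m - 2*V - 2*V**2)
561*P(S(T(-3)), 10) = 561*(-4*10 - 2*(-7/4 - 3)**2 - 2*(-7/4 - 3)**4) = 561*(-40 - 2*(-19/4)**2 - 2*((-19/4)**2)**2) = 561*(-40 - 2*361/16 - 2*(361/16)**2) = 561*(-40 - 361/8 - 2*130321/256) = 561*(-40 - 361/8 - 130321/128) = 561*(-141217/128) = -79222737/128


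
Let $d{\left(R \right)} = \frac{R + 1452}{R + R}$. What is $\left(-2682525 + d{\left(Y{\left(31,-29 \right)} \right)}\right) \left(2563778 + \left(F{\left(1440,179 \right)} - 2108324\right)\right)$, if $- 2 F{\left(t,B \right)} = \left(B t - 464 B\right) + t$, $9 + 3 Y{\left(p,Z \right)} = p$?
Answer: $-985474845041$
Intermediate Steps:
$Y{\left(p,Z \right)} = -3 + \frac{p}{3}$
$d{\left(R \right)} = \frac{1452 + R}{2 R}$
$F{\left(t,B \right)} = 232 B - \frac{t}{2} - \frac{B t}{2}$ ($F{\left(t,B \right)} = - \frac{\left(B t - 464 B\right) + t}{2} = - \frac{\left(- 464 B + B t\right) + t}{2} = - \frac{t - 464 B + B t}{2} = 232 B - \frac{t}{2} - \frac{B t}{2}$)
$\left(-2682525 + d{\left(Y{\left(31,-29 \right)} \right)}\right) \left(2563778 + \left(F{\left(1440,179 \right)} - 2108324\right)\right) = \left(-2682525 + \frac{1452 + \left(-3 + \frac{1}{3} \cdot 31\right)}{2 \left(-3 + \frac{1}{3} \cdot 31\right)}\right) \left(2563778 - 2196396\right) = \left(-2682525 + \frac{1452 + \left(-3 + \frac{31}{3}\right)}{2 \left(-3 + \frac{31}{3}\right)}\right) \left(2563778 - 2196396\right) = \left(-2682525 + \frac{1452 + \frac{22}{3}}{2 \cdot \frac{22}{3}}\right) \left(2563778 - 2196396\right) = \left(-2682525 + \frac{1}{2} \cdot \frac{3}{22} \cdot \frac{4378}{3}\right) \left(2563778 - 2196396\right) = \left(-2682525 + \frac{199}{2}\right) 367382 = \left(- \frac{5364851}{2}\right) 367382 = -985474845041$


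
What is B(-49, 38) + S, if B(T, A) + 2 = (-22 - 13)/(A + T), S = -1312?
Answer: -14419/11 ≈ -1310.8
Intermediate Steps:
B(T, A) = -2 - 35/(A + T) (B(T, A) = -2 + (-22 - 13)/(A + T) = -2 - 35/(A + T))
B(-49, 38) + S = (-35 - 2*38 - 2*(-49))/(38 - 49) - 1312 = (-35 - 76 + 98)/(-11) - 1312 = -1/11*(-13) - 1312 = 13/11 - 1312 = -14419/11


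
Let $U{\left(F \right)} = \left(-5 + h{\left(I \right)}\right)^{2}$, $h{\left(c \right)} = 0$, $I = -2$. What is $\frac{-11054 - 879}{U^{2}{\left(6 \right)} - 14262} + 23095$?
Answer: $\frac{314958448}{13637} \approx 23096.0$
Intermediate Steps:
$U{\left(F \right)} = 25$ ($U{\left(F \right)} = \left(-5 + 0\right)^{2} = \left(-5\right)^{2} = 25$)
$\frac{-11054 - 879}{U^{2}{\left(6 \right)} - 14262} + 23095 = \frac{-11054 - 879}{25^{2} - 14262} + 23095 = - \frac{11933}{625 - 14262} + 23095 = - \frac{11933}{-13637} + 23095 = \left(-11933\right) \left(- \frac{1}{13637}\right) + 23095 = \frac{11933}{13637} + 23095 = \frac{314958448}{13637}$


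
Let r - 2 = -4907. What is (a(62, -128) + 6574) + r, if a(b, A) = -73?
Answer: 1596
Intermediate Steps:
r = -4905 (r = 2 - 4907 = -4905)
(a(62, -128) + 6574) + r = (-73 + 6574) - 4905 = 6501 - 4905 = 1596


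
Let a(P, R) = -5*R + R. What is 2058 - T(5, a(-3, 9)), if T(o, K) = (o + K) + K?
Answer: 2125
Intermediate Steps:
a(P, R) = -4*R
T(o, K) = o + 2*K (T(o, K) = (K + o) + K = o + 2*K)
2058 - T(5, a(-3, 9)) = 2058 - (5 + 2*(-4*9)) = 2058 - (5 + 2*(-36)) = 2058 - (5 - 72) = 2058 - 1*(-67) = 2058 + 67 = 2125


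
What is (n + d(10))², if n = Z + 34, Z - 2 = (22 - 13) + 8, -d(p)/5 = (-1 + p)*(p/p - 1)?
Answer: 2809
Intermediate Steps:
d(p) = 0 (d(p) = -5*(-1 + p)*(p/p - 1) = -5*(-1 + p)*(1 - 1) = -5*(-1 + p)*0 = -5*0 = 0)
Z = 19 (Z = 2 + ((22 - 13) + 8) = 2 + (9 + 8) = 2 + 17 = 19)
n = 53 (n = 19 + 34 = 53)
(n + d(10))² = (53 + 0)² = 53² = 2809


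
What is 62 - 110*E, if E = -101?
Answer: 11172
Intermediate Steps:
62 - 110*E = 62 - 110*(-101) = 62 + 11110 = 11172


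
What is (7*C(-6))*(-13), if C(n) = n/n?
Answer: -91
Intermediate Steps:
C(n) = 1
(7*C(-6))*(-13) = (7*1)*(-13) = 7*(-13) = -91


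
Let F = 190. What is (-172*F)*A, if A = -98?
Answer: 3202640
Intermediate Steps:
(-172*F)*A = -172*190*(-98) = -32680*(-98) = 3202640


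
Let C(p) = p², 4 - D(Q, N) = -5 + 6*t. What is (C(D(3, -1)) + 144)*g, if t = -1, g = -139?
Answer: -51291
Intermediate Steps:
D(Q, N) = 15 (D(Q, N) = 4 - (-5 + 6*(-1)) = 4 - (-5 - 6) = 4 - 1*(-11) = 4 + 11 = 15)
(C(D(3, -1)) + 144)*g = (15² + 144)*(-139) = (225 + 144)*(-139) = 369*(-139) = -51291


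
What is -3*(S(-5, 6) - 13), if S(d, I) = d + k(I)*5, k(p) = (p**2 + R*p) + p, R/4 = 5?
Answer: -2376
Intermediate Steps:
R = 20 (R = 4*5 = 20)
k(p) = p**2 + 21*p (k(p) = (p**2 + 20*p) + p = p**2 + 21*p)
S(d, I) = d + 5*I*(21 + I) (S(d, I) = d + (I*(21 + I))*5 = d + 5*I*(21 + I))
-3*(S(-5, 6) - 13) = -3*((-5 + 5*6*(21 + 6)) - 13) = -3*((-5 + 5*6*27) - 13) = -3*((-5 + 810) - 13) = -3*(805 - 13) = -3*792 = -2376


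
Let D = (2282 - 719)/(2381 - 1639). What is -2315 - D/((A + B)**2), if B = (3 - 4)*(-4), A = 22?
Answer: -1161187043/501592 ≈ -2315.0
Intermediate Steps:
B = 4 (B = -1*(-4) = 4)
D = 1563/742 ≈ 2.1065
-2315 - D/((A + B)**2) = -2315 - 1563/(742*((22 + 4)**2)) = -2315 - 1563/(742*(26**2)) = -2315 - 1563/(742*676) = -2315 - 1*1563/501592 = -2315 - 1563/501592 = -1161187043/501592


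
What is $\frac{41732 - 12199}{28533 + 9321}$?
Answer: $\frac{29533}{37854} \approx 0.78018$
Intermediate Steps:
$\frac{41732 - 12199}{28533 + 9321} = \frac{29533}{37854}$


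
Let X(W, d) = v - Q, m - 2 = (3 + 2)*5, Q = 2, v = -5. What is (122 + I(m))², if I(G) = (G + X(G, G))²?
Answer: 272484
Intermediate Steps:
m = 27 (m = 2 + (3 + 2)*5 = 2 + 5*5 = 2 + 25 = 27)
X(W, d) = -7 (X(W, d) = -5 - 1*2 = -5 - 2 = -7)
I(G) = (-7 + G)² (I(G) = (G - 7)² = (-7 + G)²)
(122 + I(m))² = (122 + (-7 + 27)²)² = (122 + 20²)² = (122 + 400)² = 522² = 272484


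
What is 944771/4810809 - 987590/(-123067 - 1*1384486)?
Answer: 6175399215673/7252549540377 ≈ 0.85148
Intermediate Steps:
944771/4810809 - 987590/(-123067 - 1*1384486) = 944771*(1/4810809) - 987590/(-123067 - 1384486) = 944771/4810809 - 987590/(-1507553) = 944771/4810809 - 987590*(-1/1507553) = 944771/4810809 + 987590/1507553 = 6175399215673/7252549540377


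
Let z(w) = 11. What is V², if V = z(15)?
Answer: 121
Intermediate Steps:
V = 11
V² = 11² = 121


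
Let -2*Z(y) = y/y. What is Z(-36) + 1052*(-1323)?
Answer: -2783593/2 ≈ -1.3918e+6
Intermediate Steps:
Z(y) = -1/2 (Z(y) = -y/(2*y) = -1/2*1 = -1/2)
Z(-36) + 1052*(-1323) = -1/2 + 1052*(-1323) = -1/2 - 1391796 = -2783593/2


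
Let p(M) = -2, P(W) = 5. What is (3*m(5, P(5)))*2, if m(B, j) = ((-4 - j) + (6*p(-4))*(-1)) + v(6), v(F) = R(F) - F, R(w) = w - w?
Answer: -18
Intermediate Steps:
R(w) = 0
v(F) = -F (v(F) = 0 - F = -F)
m(B, j) = 2 - j (m(B, j) = ((-4 - j) + (6*(-2))*(-1)) - 1*6 = ((-4 - j) - 12*(-1)) - 6 = ((-4 - j) + 12) - 6 = (8 - j) - 6 = 2 - j)
(3*m(5, P(5)))*2 = (3*(2 - 1*5))*2 = (3*(2 - 5))*2 = (3*(-3))*2 = -9*2 = -18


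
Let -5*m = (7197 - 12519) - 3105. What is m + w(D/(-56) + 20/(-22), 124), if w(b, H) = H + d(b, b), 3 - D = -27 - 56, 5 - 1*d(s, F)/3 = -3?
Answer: 9167/5 ≈ 1833.4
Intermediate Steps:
d(s, F) = 24 (d(s, F) = 15 - 3*(-3) = 15 + 9 = 24)
D = 86 (D = 3 - (-27 - 56) = 3 - 1*(-83) = 3 + 83 = 86)
w(b, H) = 24 + H (w(b, H) = H + 24 = 24 + H)
m = 8427/5 (m = -((7197 - 12519) - 3105)/5 = -(-5322 - 3105)/5 = -⅕*(-8427) = 8427/5 ≈ 1685.4)
m + w(D/(-56) + 20/(-22), 124) = 8427/5 + (24 + 124) = 8427/5 + 148 = 9167/5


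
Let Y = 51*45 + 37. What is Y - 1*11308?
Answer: -8976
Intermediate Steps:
Y = 2332 (Y = 2295 + 37 = 2332)
Y - 1*11308 = 2332 - 1*11308 = 2332 - 11308 = -8976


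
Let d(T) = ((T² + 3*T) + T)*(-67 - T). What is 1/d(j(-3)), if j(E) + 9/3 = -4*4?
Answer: -1/13680 ≈ -7.3099e-5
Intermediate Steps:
j(E) = -19 (j(E) = -3 - 4*4 = -3 - 16 = -19)
d(T) = (-67 - T)*(T² + 4*T) (d(T) = (T² + 4*T)*(-67 - T) = (-67 - T)*(T² + 4*T))
1/d(j(-3)) = 1/(-1*(-19)*(268 + (-19)² + 71*(-19))) = 1/(-1*(-19)*(268 + 361 - 1349)) = 1/(-1*(-19)*(-720)) = 1/(-13680) = -1/13680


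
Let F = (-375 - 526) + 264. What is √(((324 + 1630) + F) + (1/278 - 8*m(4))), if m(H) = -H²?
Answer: √111675658/278 ≈ 38.013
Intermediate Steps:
F = -637 (F = -901 + 264 = -637)
√(((324 + 1630) + F) + (1/278 - 8*m(4))) = √(((324 + 1630) - 637) + (1/278 - 8*(-1*4²))) = √((1954 - 637) + (1/278 - 8*(-1*16))) = √(1317 + (1/278 - 8*(-16))) = √(1317 + (1/278 - 1*(-128))) = √(1317 + (1/278 + 128)) = √(1317 + 35585/278) = √(401711/278) = √111675658/278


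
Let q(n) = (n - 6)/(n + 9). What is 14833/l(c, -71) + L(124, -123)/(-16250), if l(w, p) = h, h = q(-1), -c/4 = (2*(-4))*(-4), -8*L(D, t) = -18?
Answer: -1101880009/65000 ≈ -16952.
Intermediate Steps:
L(D, t) = 9/4 (L(D, t) = -1/8*(-18) = 9/4)
c = -128 (c = -4*2*(-4)*(-4) = -(-32)*(-4) = -4*32 = -128)
q(n) = (-6 + n)/(9 + n)
h = -7/8 (h = (-6 - 1)/(9 - 1) = -7/8 ≈ -0.87500)
l(w, p) = -7/8
14833/l(c, -71) + L(124, -123)/(-16250) = 14833/(-7/8) + (9/4)/(-16250) = 14833*(-8/7) + (9/4)*(-1/16250) = -16952 - 9/65000 = -1101880009/65000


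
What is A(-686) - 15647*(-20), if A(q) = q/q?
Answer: 312941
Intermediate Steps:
A(q) = 1
A(-686) - 15647*(-20) = 1 - 15647*(-20) = 1 + 312940 = 312941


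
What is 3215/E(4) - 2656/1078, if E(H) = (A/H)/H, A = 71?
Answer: 27631872/38269 ≈ 722.04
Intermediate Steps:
E(H) = 71/H² (E(H) = (71/H)/H = 71/H²)
3215/E(4) - 2656/1078 = 3215/((71/4²)) - 2656/1078 = 3215/((71*(1/16))) - 2656*1/1078 = 3215/(71/16) - 1328/539 = 3215*(16/71) - 1328/539 = 51440/71 - 1328/539 = 27631872/38269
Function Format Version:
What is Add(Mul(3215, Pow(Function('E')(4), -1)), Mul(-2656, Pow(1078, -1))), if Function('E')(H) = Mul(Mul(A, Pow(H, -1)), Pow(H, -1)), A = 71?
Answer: Rational(27631872, 38269) ≈ 722.04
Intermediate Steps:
Function('E')(H) = Mul(71, Pow(H, -2)) (Function('E')(H) = Mul(Mul(71, Pow(H, -1)), Pow(H, -1)) = Mul(71, Pow(H, -2)))
Add(Mul(3215, Pow(Function('E')(4), -1)), Mul(-2656, Pow(1078, -1))) = Add(Mul(3215, Pow(Mul(71, Pow(4, -2)), -1)), Mul(-2656, Pow(1078, -1))) = Add(Mul(3215, Pow(Mul(71, Rational(1, 16)), -1)), Mul(-2656, Rational(1, 1078))) = Add(Mul(3215, Pow(Rational(71, 16), -1)), Rational(-1328, 539)) = Add(Mul(3215, Rational(16, 71)), Rational(-1328, 539)) = Add(Rational(51440, 71), Rational(-1328, 539)) = Rational(27631872, 38269)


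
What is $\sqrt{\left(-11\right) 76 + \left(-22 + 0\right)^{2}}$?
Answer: $4 i \sqrt{22} \approx 18.762 i$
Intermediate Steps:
$\sqrt{\left(-11\right) 76 + \left(-22 + 0\right)^{2}} = \sqrt{-836 + \left(-22\right)^{2}} = \sqrt{-836 + 484} = \sqrt{-352} = 4 i \sqrt{22}$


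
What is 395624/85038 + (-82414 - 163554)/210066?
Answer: 5182543700/1488632709 ≈ 3.4814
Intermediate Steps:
395624/85038 + (-82414 - 163554)/210066 = 395624*(1/85038) - 245968*1/210066 = 197812/42519 - 122984/105033 = 5182543700/1488632709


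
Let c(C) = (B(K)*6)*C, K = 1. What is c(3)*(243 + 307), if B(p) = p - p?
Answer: 0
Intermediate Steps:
B(p) = 0
c(C) = 0 (c(C) = (0*6)*C = 0*C = 0)
c(3)*(243 + 307) = 0*(243 + 307) = 0*550 = 0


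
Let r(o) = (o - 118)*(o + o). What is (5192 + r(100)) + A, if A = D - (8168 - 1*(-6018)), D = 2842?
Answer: -9752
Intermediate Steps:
r(o) = 2*o*(-118 + o) (r(o) = (-118 + o)*(2*o) = 2*o*(-118 + o))
A = -11344 (A = 2842 - (8168 - 1*(-6018)) = 2842 - (8168 + 6018) = 2842 - 1*14186 = 2842 - 14186 = -11344)
(5192 + r(100)) + A = (5192 + 2*100*(-118 + 100)) - 11344 = (5192 + 2*100*(-18)) - 11344 = (5192 - 3600) - 11344 = 1592 - 11344 = -9752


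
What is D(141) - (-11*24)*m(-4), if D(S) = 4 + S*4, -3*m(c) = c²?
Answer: -840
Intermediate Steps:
m(c) = -c²/3
D(S) = 4 + 4*S
D(141) - (-11*24)*m(-4) = (4 + 4*141) - (-11*24)*(-⅓*(-4)²) = (4 + 564) - (-264)*(-⅓*16) = 568 - (-264)*(-16)/3 = 568 - 1*1408 = 568 - 1408 = -840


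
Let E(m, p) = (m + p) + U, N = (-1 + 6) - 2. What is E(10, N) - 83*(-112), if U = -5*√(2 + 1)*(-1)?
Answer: 9309 + 5*√3 ≈ 9317.7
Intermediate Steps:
U = 5*√3 (U = -5*√3*(-1) = 5*√3 ≈ 8.6602)
N = 3 (N = 5 - 2 = 3)
E(m, p) = m + p + 5*√3 (E(m, p) = (m + p) + 5*√3 = m + p + 5*√3)
E(10, N) - 83*(-112) = (10 + 3 + 5*√3) - 83*(-112) = (13 + 5*√3) + 9296 = 9309 + 5*√3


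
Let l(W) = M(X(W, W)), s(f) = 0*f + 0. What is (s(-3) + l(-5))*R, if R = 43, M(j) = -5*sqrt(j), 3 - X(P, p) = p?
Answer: -430*sqrt(2) ≈ -608.11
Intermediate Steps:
X(P, p) = 3 - p
s(f) = 0 (s(f) = 0 + 0 = 0)
l(W) = -5*sqrt(3 - W)
(s(-3) + l(-5))*R = (0 - 5*sqrt(3 - 1*(-5)))*43 = (0 - 5*sqrt(3 + 5))*43 = (0 - 10*sqrt(2))*43 = -10*sqrt(2)*43 = -430*sqrt(2)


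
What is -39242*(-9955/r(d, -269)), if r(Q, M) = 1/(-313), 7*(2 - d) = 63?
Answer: -122274736430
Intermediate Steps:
d = -7 (d = 2 - ⅐*63 = 2 - 9 = -7)
r(Q, M) = -1/313
-39242*(-9955/r(d, -269)) = -39242/((-1/313/(-9955))) = -39242/((-1/313*(-1/9955))) = -39242/1/3115915 = -39242*3115915 = -122274736430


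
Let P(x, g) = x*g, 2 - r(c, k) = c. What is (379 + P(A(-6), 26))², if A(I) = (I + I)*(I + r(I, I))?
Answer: 60025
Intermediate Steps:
r(c, k) = 2 - c
A(I) = 4*I (A(I) = (I + I)*(I + (2 - I)) = (2*I)*2 = 4*I)
P(x, g) = g*x
(379 + P(A(-6), 26))² = (379 + 26*(4*(-6)))² = (379 + 26*(-24))² = (379 - 624)² = (-245)² = 60025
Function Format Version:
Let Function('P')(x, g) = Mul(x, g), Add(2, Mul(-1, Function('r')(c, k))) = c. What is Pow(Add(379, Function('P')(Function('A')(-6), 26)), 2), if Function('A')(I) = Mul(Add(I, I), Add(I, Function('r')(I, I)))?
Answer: 60025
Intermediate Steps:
Function('r')(c, k) = Add(2, Mul(-1, c))
Function('A')(I) = Mul(4, I) (Function('A')(I) = Mul(Add(I, I), Add(I, Add(2, Mul(-1, I)))) = Mul(Mul(2, I), 2) = Mul(4, I))
Function('P')(x, g) = Mul(g, x)
Pow(Add(379, Function('P')(Function('A')(-6), 26)), 2) = Pow(Add(379, Mul(26, Mul(4, -6))), 2) = Pow(Add(379, Mul(26, -24)), 2) = Pow(Add(379, -624), 2) = Pow(-245, 2) = 60025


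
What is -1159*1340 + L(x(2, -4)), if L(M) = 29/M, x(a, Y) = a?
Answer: -3106091/2 ≈ -1.5530e+6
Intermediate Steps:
-1159*1340 + L(x(2, -4)) = -1159*1340 + 29/2 = -1553060 + 29*(1/2) = -1553060 + 29/2 = -3106091/2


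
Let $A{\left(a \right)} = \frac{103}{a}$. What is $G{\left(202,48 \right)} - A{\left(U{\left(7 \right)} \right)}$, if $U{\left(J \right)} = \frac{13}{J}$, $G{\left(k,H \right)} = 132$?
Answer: $\frac{995}{13} \approx 76.538$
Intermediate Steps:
$G{\left(202,48 \right)} - A{\left(U{\left(7 \right)} \right)} = 132 - \frac{103}{13 \cdot \frac{1}{7}} = 132 - \frac{103}{\frac{13}{7}} = 132 - 103 \cdot \frac{7}{13} = 132 - \frac{721}{13} = \frac{995}{13}$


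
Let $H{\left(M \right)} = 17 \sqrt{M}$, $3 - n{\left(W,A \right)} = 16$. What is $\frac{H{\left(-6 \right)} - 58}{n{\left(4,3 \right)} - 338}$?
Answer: $\frac{58}{351} - \frac{17 i \sqrt{6}}{351} \approx 0.16524 - 0.11864 i$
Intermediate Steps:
$n{\left(W,A \right)} = -13$ ($n{\left(W,A \right)} = 3 - 16 = -13$)
$\frac{H{\left(-6 \right)} - 58}{n{\left(4,3 \right)} - 338} = \frac{17 \sqrt{-6} - 58}{-13 - 338} = \frac{17 i \sqrt{6} - 58}{-351} = \left(17 i \sqrt{6} - 58\right) \left(- \frac{1}{351}\right) = \left(-58 + 17 i \sqrt{6}\right) \left(- \frac{1}{351}\right) = \frac{58}{351} - \frac{17 i \sqrt{6}}{351}$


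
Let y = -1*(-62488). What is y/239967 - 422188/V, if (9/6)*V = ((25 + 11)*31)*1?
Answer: -8438724727/14877954 ≈ -567.20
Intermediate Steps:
y = 62488
V = 744 (V = 2*(((25 + 11)*31)*1)/3 = 2*((36*31)*1)/3 = 2*(1116*1)/3 = (⅔)*1116 = 744)
y/239967 - 422188/V = 62488/239967 - 422188/744 = 62488*(1/239967) - 422188*1/744 = 62488/239967 - 105547/186 = -8438724727/14877954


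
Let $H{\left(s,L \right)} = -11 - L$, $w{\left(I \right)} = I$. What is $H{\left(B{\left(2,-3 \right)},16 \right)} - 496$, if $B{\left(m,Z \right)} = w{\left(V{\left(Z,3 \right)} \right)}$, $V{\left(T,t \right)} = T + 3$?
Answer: $-523$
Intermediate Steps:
$V{\left(T,t \right)} = 3 + T$
$B{\left(m,Z \right)} = 3 + Z$
$H{\left(B{\left(2,-3 \right)},16 \right)} - 496 = \left(-11 - 16\right) - 496 = -27 - 496 = -523$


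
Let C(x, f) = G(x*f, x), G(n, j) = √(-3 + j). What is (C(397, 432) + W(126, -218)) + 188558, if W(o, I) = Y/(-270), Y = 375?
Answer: 3394019/18 + √394 ≈ 1.8858e+5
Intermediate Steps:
C(x, f) = √(-3 + x)
W(o, I) = -25/18 (W(o, I) = 375/(-270) = 375*(-1/270) = -25/18)
(C(397, 432) + W(126, -218)) + 188558 = (√(-3 + 397) - 25/18) + 188558 = (√394 - 25/18) + 188558 = (-25/18 + √394) + 188558 = 3394019/18 + √394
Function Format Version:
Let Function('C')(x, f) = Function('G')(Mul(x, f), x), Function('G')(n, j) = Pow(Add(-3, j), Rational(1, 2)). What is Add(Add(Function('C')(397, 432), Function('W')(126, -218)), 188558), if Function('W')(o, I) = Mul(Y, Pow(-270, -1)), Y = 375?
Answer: Add(Rational(3394019, 18), Pow(394, Rational(1, 2))) ≈ 1.8858e+5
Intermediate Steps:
Function('C')(x, f) = Pow(Add(-3, x), Rational(1, 2))
Function('W')(o, I) = Rational(-25, 18) (Function('W')(o, I) = Mul(375, Pow(-270, -1)) = Mul(375, Rational(-1, 270)) = Rational(-25, 18))
Add(Add(Function('C')(397, 432), Function('W')(126, -218)), 188558) = Add(Add(Pow(Add(-3, 397), Rational(1, 2)), Rational(-25, 18)), 188558) = Add(Add(Pow(394, Rational(1, 2)), Rational(-25, 18)), 188558) = Add(Add(Rational(-25, 18), Pow(394, Rational(1, 2))), 188558) = Add(Rational(3394019, 18), Pow(394, Rational(1, 2)))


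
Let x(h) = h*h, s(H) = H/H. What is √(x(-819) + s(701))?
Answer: √670762 ≈ 819.00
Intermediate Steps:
s(H) = 1
x(h) = h²
√(x(-819) + s(701)) = √((-819)² + 1) = √(670761 + 1) = √670762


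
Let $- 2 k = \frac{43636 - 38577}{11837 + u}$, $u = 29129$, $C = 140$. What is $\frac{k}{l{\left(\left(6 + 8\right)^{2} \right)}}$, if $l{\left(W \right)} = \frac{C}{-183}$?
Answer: $\frac{925797}{11470480} \approx 0.080711$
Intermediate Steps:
$l{\left(W \right)} = - \frac{140}{183}$ ($l{\left(W \right)} = \frac{140}{-183} = 140 \left(- \frac{1}{183}\right) = - \frac{140}{183}$)
$k = - \frac{5059}{81932}$ ($k = - \frac{\left(43636 - 38577\right) \frac{1}{11837 + 29129}}{2} = - \frac{5059 \cdot \frac{1}{40966}}{2} = \left(- \frac{1}{2}\right) \frac{5059}{40966} = - \frac{5059}{81932} \approx -0.061746$)
$\frac{k}{l{\left(\left(6 + 8\right)^{2} \right)}} = - \frac{5059}{81932 \left(- \frac{140}{183}\right)} = \left(- \frac{5059}{81932}\right) \left(- \frac{183}{140}\right) = \frac{925797}{11470480}$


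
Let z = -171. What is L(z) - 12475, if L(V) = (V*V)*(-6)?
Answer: -187921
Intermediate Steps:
L(V) = -6*V**2 (L(V) = V**2*(-6) = -6*V**2)
L(z) - 12475 = -6*(-171)**2 - 12475 = -6*29241 - 12475 = -175446 - 12475 = -187921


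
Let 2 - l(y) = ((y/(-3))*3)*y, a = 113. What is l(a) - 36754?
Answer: -23983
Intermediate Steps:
l(y) = 2 + y² (l(y) = 2 - (y/(-3))*3*y = 2 - (y*(-⅓))*3*y = 2 - -y/3*3*y = 2 - (-y)*y = 2 - (-1)*y² = 2 + y²)
l(a) - 36754 = (2 + 113²) - 36754 = (2 + 12769) - 36754 = 12771 - 36754 = -23983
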